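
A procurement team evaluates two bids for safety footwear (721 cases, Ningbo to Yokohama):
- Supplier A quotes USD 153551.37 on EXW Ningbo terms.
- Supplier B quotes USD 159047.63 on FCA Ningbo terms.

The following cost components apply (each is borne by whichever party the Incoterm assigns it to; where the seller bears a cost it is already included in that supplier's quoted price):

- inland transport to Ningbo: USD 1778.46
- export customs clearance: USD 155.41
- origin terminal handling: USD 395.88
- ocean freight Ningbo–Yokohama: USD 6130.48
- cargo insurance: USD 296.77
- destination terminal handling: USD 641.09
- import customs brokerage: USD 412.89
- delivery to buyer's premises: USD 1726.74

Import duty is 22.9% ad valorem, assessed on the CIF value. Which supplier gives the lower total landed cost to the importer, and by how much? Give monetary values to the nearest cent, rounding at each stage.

Supplier A (EXW):
CIF value = EXW price + inland to port + export clearance + origin terminal + freight + insurance = 153551.37 + 1778.46 + 155.41 + 395.88 + 6130.48 + 296.77 = 162308.37
Import duty = 162308.37 × 22.9% = 37168.62
Buyer bears (A): 1778.46 + 155.41 + 395.88 + 6130.48 + 296.77 + 641.09 + 412.89 + 1726.74 = 11537.72
Landed cost (A) = invoice 153551.37 + 11537.72 + duty 37168.62 = 202257.71
Supplier B (FCA):
CIF value = FCA price + origin terminal + freight + insurance = 159047.63 + 395.88 + 6130.48 + 296.77 = 165870.76
Import duty = 165870.76 × 22.9% = 37984.40
Buyer bears (B): 395.88 + 6130.48 + 296.77 + 641.09 + 412.89 + 1726.74 = 9603.85
Landed cost (B) = invoice 159047.63 + 9603.85 + duty 37984.40 = 206635.88
Difference = |202257.71 − 206635.88| = 4378.17

Supplier A is cheaper by USD 4378.17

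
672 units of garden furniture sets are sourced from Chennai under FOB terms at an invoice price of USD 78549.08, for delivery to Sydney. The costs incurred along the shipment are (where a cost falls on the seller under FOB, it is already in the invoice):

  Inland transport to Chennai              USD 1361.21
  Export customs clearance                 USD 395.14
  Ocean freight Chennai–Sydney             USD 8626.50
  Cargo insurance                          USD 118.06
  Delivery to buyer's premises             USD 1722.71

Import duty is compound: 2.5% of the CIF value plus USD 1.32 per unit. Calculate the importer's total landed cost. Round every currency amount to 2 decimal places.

Total landed cost: USD 92085.73

FOB: the seller bears costs until goods are on board at the origin port; the buyer bears freight, insurance and all costs thereafter.
Already in the invoice (seller's account under FOB): inland to port, export clearance — exclude.
CIF value = FOB price + freight + insurance = 78549.08 + 8626.50 + 118.06 = 87293.64
Ad valorem component: 87293.64 × 2.5% = 2182.34
Specific component: 672 × 1.32 = 887.04
Import duty = 2182.34 + 887.04 = 3069.38
Buyer bears: freight 8626.50 + insurance 118.06 + delivery 1722.71 + duty 3069.38 = 13536.65
Landed cost = invoice 78549.08 + 13536.65 = 92085.73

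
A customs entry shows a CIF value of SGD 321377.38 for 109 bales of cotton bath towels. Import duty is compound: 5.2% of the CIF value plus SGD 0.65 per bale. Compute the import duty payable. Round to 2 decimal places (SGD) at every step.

Import duty: SGD 16782.47

Ad valorem component: 321377.38 × 5.2% = 16711.62
Specific component: 109 × 0.65 = 70.85
Import duty = 16711.62 + 70.85 = 16782.47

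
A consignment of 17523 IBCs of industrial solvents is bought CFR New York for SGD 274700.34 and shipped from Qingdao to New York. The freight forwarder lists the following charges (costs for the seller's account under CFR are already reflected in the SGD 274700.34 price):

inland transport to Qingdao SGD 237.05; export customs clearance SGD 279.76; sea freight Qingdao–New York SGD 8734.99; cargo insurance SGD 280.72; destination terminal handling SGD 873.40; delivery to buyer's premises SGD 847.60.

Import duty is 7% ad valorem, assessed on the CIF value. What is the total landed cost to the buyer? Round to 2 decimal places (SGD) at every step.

Total landed cost: SGD 295950.73

CFR: the seller pays costs through ocean freight to the destination port, but not insurance.
Already in the invoice (seller's account under CFR): inland to port, export clearance, freight — exclude.
CIF value = CFR price + insurance = 274700.34 + 280.72 = 274981.06
Import duty = 274981.06 × 7% = 19248.67
Buyer bears: insurance 280.72 + destination terminal 873.40 + delivery 847.60 + duty 19248.67 = 21250.39
Landed cost = invoice 274700.34 + 21250.39 = 295950.73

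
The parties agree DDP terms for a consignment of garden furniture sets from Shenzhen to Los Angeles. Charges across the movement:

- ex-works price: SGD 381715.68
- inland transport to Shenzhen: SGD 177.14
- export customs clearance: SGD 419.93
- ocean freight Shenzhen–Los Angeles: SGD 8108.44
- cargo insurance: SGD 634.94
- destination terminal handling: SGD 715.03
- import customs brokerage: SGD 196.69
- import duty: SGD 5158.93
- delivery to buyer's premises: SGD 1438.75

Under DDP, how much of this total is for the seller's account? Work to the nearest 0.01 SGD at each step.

DDP: the seller bears all costs including import duty.
Seller's account: goods 381715.68 + inland to port 177.14 + export clearance 419.93 + freight 8108.44 + insurance 634.94 + destination terminal 715.03 + brokerage 196.69 + duty 5158.93 + delivery 1438.75 = 398565.53
Buyer's account: 0.00

Seller's account: SGD 398565.53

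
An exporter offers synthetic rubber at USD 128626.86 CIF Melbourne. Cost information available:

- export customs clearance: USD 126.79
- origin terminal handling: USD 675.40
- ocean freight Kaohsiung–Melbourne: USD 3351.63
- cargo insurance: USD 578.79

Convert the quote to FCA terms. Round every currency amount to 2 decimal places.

FCA price: USD 124021.04

Not relevant to the conversion: export clearance — on the seller under both CIF and FCA; already in the CIF price and stays in the FCA price.
From CIF to FCA, the seller no longer bears: origin terminal, freight, insurance.
FCA price = 128626.86 − 675.40 − 3351.63 − 578.79 = 124021.04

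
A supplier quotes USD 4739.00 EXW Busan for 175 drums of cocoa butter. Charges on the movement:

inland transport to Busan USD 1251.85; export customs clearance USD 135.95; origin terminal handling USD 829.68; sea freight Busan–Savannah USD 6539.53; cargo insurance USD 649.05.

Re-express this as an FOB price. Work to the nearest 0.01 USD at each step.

FOB price: USD 6956.48

Not relevant to the conversion: freight, insurance — on the buyer under both terms; not part of either seller's price.
From EXW to FOB, the seller additionally bears: inland to port, export clearance, origin terminal.
FOB price = 4739.00 + 1251.85 + 135.95 + 829.68 = 6956.48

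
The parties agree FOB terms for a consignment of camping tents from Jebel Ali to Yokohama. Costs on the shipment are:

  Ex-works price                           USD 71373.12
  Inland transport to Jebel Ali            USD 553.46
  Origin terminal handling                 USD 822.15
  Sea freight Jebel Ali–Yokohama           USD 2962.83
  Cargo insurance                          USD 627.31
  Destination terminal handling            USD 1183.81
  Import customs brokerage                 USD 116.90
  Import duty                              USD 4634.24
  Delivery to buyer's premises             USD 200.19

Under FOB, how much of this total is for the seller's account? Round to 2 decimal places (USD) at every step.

FOB: the seller bears costs until goods are on board at the origin port; the buyer bears freight, insurance and all costs thereafter.
Seller's account: goods 71373.12 + inland to port 553.46 + origin terminal 822.15 = 72748.73
Buyer's account: freight 2962.83 + insurance 627.31 + destination terminal 1183.81 + brokerage 116.90 + duty 4634.24 + delivery 200.19 = 9725.28

Seller's account: USD 72748.73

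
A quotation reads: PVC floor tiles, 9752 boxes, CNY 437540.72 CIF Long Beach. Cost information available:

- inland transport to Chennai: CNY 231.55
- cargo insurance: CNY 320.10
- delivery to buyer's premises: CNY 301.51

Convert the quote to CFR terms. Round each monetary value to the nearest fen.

Not relevant to the conversion: inland to port — on the seller under both CIF and CFR; already in the CIF price and stays in the CFR price. delivery — on the buyer under both terms; not part of either seller's price.
From CIF to CFR, the seller no longer bears: insurance.
CFR price = 437540.72 − 320.10 = 437220.62

CFR price: CNY 437220.62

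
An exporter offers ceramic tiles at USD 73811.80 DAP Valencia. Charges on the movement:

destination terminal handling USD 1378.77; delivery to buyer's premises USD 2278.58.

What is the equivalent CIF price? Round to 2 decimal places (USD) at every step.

CIF price: USD 70154.45

From DAP to CIF, the seller no longer bears: destination terminal, delivery.
CIF price = 73811.80 − 1378.77 − 2278.58 = 70154.45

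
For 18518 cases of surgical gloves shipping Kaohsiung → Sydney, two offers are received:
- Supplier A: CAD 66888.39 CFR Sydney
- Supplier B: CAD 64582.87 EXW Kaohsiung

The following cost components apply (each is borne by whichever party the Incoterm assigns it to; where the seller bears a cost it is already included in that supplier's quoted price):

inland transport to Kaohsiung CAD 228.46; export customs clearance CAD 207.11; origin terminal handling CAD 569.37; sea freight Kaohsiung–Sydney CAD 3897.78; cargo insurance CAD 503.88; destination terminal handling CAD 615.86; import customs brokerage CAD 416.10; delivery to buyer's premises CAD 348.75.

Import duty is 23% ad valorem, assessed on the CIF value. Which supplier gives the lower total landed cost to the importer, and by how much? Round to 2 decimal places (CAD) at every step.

Supplier A (CFR):
CIF value = CFR price + insurance = 66888.39 + 503.88 = 67392.27
Import duty = 67392.27 × 23% = 15500.22
Buyer bears (A): 503.88 + 615.86 + 416.10 + 348.75 = 1884.59
Landed cost (A) = invoice 66888.39 + 1884.59 + duty 15500.22 = 84273.20
Supplier B (EXW):
CIF value = EXW price + inland to port + export clearance + origin terminal + freight + insurance = 64582.87 + 228.46 + 207.11 + 569.37 + 3897.78 + 503.88 = 69989.47
Import duty = 69989.47 × 23% = 16097.58
Buyer bears (B): 228.46 + 207.11 + 569.37 + 3897.78 + 503.88 + 615.86 + 416.10 + 348.75 = 6787.31
Landed cost (B) = invoice 64582.87 + 6787.31 + duty 16097.58 = 87467.76
Difference = |84273.20 − 87467.76| = 3194.56

Supplier A is cheaper by CAD 3194.56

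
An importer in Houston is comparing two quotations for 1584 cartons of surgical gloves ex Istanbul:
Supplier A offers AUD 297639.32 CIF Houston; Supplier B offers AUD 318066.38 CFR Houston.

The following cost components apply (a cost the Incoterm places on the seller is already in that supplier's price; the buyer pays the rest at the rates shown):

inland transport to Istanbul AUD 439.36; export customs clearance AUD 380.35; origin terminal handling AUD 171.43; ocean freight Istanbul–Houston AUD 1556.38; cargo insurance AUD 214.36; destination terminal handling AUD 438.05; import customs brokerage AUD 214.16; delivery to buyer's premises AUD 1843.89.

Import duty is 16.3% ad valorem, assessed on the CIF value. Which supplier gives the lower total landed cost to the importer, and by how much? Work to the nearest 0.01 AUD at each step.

Supplier A (CIF):
The CIF price already equals the CIF value: 297639.32
Import duty = 297639.32 × 16.3% = 48515.21
Buyer bears (A): 438.05 + 214.16 + 1843.89 = 2496.10
Landed cost (A) = invoice 297639.32 + 2496.10 + duty 48515.21 = 348650.63
Supplier B (CFR):
CIF value = CFR price + insurance = 318066.38 + 214.36 = 318280.74
Import duty = 318280.74 × 16.3% = 51879.76
Buyer bears (B): 214.36 + 438.05 + 214.16 + 1843.89 = 2710.46
Landed cost (B) = invoice 318066.38 + 2710.46 + duty 51879.76 = 372656.60
Difference = |348650.63 − 372656.60| = 24005.97

Supplier A is cheaper by AUD 24005.97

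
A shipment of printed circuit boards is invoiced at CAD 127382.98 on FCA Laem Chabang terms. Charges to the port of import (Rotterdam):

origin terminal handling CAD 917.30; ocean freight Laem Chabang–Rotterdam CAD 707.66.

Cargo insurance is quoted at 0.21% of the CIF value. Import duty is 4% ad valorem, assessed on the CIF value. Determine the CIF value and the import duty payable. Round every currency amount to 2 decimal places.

CIF value: CAD 129279.43; import duty: CAD 5171.18

Let C be the CIF value. C = FCA price + pre-shipment costs + freight + 0.21% × C
C − 0.21% × C = 127382.98 + 917.30 + 707.66
0.9979 × C = 129007.94
C = 129007.94 / 0.9979 = 129279.43
Insurance premium = 0.21% × 129279.43 = 271.49
Import duty = 129279.43 × 4% = 5171.18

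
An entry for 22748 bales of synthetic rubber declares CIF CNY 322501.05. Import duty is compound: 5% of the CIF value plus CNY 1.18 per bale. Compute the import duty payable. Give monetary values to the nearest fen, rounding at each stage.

Import duty: CNY 42967.69

Ad valorem component: 322501.05 × 5% = 16125.05
Specific component: 22748 × 1.18 = 26842.64
Import duty = 16125.05 + 26842.64 = 42967.69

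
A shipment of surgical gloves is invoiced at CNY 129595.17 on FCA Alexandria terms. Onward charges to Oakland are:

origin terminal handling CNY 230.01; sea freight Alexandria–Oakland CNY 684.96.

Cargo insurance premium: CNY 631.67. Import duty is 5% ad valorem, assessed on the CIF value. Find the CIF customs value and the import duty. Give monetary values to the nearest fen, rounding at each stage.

CIF = FCA price + pre-shipment costs + freight + insurance
CIF = 129595.17 + 230.01 + 684.96 + 631.67 = 131141.81
Import duty = 131141.81 × 5% = 6557.09

CIF value: CNY 131141.81; import duty: CNY 6557.09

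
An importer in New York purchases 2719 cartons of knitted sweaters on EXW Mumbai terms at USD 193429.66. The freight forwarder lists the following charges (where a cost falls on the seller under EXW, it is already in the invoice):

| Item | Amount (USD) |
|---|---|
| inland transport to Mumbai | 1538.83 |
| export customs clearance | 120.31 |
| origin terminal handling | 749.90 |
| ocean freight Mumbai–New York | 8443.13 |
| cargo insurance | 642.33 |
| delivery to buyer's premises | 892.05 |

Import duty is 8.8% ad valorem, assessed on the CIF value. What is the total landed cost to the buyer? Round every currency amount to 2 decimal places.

Total landed cost: USD 223849.54

EXW: the seller makes goods available at their premises; the buyer bears all onward costs.
CIF value = EXW price + inland to port + export clearance + origin terminal + freight + insurance = 193429.66 + 1538.83 + 120.31 + 749.90 + 8443.13 + 642.33 = 204924.16
Import duty = 204924.16 × 8.8% = 18033.33
Buyer bears: inland to port 1538.83 + export clearance 120.31 + origin terminal 749.90 + freight 8443.13 + insurance 642.33 + delivery 892.05 + duty 18033.33 = 30419.88
Landed cost = invoice 193429.66 + 30419.88 = 223849.54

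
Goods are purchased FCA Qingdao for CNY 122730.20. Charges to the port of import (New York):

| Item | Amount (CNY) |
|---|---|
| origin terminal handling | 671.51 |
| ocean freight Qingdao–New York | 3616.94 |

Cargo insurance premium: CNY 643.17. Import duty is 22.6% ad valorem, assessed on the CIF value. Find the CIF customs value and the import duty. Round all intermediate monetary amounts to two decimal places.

CIF = FCA price + pre-shipment costs + freight + insurance
CIF = 122730.20 + 671.51 + 3616.94 + 643.17 = 127661.82
Import duty = 127661.82 × 22.6% = 28851.57

CIF value: CNY 127661.82; import duty: CNY 28851.57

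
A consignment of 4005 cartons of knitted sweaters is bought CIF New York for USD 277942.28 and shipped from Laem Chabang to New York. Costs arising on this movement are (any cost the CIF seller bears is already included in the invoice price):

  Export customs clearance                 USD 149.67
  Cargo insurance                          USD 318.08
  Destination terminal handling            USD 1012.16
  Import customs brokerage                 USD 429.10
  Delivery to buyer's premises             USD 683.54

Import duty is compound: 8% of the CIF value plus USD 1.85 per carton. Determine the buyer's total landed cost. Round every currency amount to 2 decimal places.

Total landed cost: USD 309711.71

CIF: the seller pays costs through ocean freight and marine insurance to the destination port.
Already in the invoice (seller's account under CIF): export clearance, insurance — exclude.
The CIF price already equals the CIF value: 277942.28
Ad valorem component: 277942.28 × 8% = 22235.38
Specific component: 4005 × 1.85 = 7409.25
Import duty = 22235.38 + 7409.25 = 29644.63
Buyer bears: destination terminal 1012.16 + brokerage 429.10 + delivery 683.54 + duty 29644.63 = 31769.43
Landed cost = invoice 277942.28 + 31769.43 = 309711.71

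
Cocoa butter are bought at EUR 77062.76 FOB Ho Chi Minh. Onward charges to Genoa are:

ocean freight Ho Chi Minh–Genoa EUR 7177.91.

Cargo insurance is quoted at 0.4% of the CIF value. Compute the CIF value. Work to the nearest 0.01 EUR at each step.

Let C be the CIF value. C = FOB price + freight + 0.4% × C
C − 0.4% × C = 77062.76 + 7177.91
0.996 × C = 84240.67
C = 84240.67 / 0.996 = 84578.99
Insurance premium = 0.4% × 84578.99 = 338.32

CIF value: EUR 84578.99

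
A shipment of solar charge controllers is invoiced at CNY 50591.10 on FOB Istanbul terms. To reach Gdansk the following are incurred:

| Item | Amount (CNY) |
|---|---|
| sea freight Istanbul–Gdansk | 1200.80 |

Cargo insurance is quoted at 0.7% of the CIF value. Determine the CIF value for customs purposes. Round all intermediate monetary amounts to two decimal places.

Let C be the CIF value. C = FOB price + freight + 0.7% × C
C − 0.7% × C = 50591.10 + 1200.80
0.993 × C = 51791.90
C = 51791.90 / 0.993 = 52157.00
Insurance premium = 0.7% × 52157.00 = 365.10

CIF value: CNY 52157.00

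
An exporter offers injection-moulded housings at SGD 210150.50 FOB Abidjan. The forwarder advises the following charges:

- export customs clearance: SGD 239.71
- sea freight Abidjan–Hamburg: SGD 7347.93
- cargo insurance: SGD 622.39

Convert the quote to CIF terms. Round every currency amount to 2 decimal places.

CIF price: SGD 218120.82

Not relevant to the conversion: export clearance — on the seller under both FOB and CIF; already in the FOB price and stays in the CIF price.
From FOB to CIF, the seller additionally bears: freight, insurance.
CIF price = 210150.50 + 7347.93 + 622.39 = 218120.82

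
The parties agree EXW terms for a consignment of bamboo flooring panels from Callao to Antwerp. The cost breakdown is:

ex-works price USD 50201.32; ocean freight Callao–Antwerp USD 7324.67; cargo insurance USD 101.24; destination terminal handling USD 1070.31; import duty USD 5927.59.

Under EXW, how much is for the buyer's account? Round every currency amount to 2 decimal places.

EXW: the seller makes goods available at their premises; the buyer bears all onward costs.
Seller's account: goods 50201.32 = 50201.32
Buyer's account: freight 7324.67 + insurance 101.24 + destination terminal 1070.31 + duty 5927.59 = 14423.81

Buyer's account: USD 14423.81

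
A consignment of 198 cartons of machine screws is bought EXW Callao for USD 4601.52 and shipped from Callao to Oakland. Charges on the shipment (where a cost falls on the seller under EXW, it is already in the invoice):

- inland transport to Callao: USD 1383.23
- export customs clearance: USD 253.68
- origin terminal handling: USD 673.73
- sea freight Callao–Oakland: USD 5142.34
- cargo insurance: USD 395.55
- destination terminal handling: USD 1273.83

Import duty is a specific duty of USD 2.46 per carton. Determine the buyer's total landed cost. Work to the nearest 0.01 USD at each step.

EXW: the seller makes goods available at their premises; the buyer bears all onward costs.
CIF value = EXW price + inland to port + export clearance + origin terminal + freight + insurance = 4601.52 + 1383.23 + 253.68 + 673.73 + 5142.34 + 395.55 = 12450.05
Import duty = 198 × 2.46 = 487.08
Buyer bears: inland to port 1383.23 + export clearance 253.68 + origin terminal 673.73 + freight 5142.34 + insurance 395.55 + destination terminal 1273.83 + duty 487.08 = 9609.44
Landed cost = invoice 4601.52 + 9609.44 = 14210.96

Total landed cost: USD 14210.96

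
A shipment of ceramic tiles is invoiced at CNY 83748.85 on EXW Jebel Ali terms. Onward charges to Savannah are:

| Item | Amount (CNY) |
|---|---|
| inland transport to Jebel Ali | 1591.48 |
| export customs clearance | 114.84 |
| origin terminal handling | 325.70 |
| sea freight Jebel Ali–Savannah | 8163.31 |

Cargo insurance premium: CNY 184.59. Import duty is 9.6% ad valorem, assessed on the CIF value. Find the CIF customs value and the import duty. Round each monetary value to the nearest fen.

CIF = EXW price + pre-shipment costs + freight + insurance
CIF = 83748.85 + 1591.48 + 114.84 + 325.70 + 8163.31 + 184.59 = 94128.77
Import duty = 94128.77 × 9.6% = 9036.36

CIF value: CNY 94128.77; import duty: CNY 9036.36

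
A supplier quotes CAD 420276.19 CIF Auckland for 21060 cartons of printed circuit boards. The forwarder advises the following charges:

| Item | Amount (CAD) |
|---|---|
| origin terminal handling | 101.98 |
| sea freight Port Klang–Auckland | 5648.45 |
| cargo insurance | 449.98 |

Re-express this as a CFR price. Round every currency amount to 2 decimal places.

Not relevant to the conversion: origin terminal, freight — on the seller under both CIF and CFR; already in the CIF price and stays in the CFR price.
From CIF to CFR, the seller no longer bears: insurance.
CFR price = 420276.19 − 449.98 = 419826.21

CFR price: CAD 419826.21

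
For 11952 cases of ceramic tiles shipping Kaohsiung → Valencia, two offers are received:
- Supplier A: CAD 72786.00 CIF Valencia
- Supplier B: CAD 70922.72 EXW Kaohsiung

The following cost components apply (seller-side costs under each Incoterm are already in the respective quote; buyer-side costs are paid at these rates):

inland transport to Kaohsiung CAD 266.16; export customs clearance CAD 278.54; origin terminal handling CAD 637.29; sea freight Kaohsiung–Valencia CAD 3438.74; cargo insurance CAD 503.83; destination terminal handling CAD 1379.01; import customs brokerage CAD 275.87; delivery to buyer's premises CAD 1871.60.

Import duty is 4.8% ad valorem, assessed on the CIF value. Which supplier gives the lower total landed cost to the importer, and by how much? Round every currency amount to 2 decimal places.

Supplier A (CIF):
The CIF price already equals the CIF value: 72786.00
Import duty = 72786.00 × 4.8% = 3493.73
Buyer bears (A): 1379.01 + 275.87 + 1871.60 = 3526.48
Landed cost (A) = invoice 72786.00 + 3526.48 + duty 3493.73 = 79806.21
Supplier B (EXW):
CIF value = EXW price + inland to port + export clearance + origin terminal + freight + insurance = 70922.72 + 266.16 + 278.54 + 637.29 + 3438.74 + 503.83 = 76047.28
Import duty = 76047.28 × 4.8% = 3650.27
Buyer bears (B): 266.16 + 278.54 + 637.29 + 3438.74 + 503.83 + 1379.01 + 275.87 + 1871.60 = 8651.04
Landed cost (B) = invoice 70922.72 + 8651.04 + duty 3650.27 = 83224.03
Difference = |79806.21 − 83224.03| = 3417.82

Supplier A is cheaper by CAD 3417.82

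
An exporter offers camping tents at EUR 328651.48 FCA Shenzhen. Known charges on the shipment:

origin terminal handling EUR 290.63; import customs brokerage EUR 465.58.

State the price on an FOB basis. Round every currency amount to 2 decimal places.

FOB price: EUR 328942.11

Not relevant to the conversion: brokerage — on the buyer under both terms; not part of either seller's price.
From FCA to FOB, the seller additionally bears: origin terminal.
FOB price = 328651.48 + 290.63 = 328942.11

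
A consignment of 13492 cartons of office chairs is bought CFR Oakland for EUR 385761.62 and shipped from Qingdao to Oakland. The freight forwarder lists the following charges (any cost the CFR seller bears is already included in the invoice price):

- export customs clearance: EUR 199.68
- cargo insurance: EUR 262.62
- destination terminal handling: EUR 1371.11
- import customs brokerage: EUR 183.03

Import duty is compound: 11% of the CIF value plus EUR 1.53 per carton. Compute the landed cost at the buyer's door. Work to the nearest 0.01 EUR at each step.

CFR: the seller pays costs through ocean freight to the destination port, but not insurance.
Already in the invoice (seller's account under CFR): export clearance — exclude.
CIF value = CFR price + insurance = 385761.62 + 262.62 = 386024.24
Ad valorem component: 386024.24 × 11% = 42462.67
Specific component: 13492 × 1.53 = 20642.76
Import duty = 42462.67 + 20642.76 = 63105.43
Buyer bears: insurance 262.62 + destination terminal 1371.11 + brokerage 183.03 + duty 63105.43 = 64922.19
Landed cost = invoice 385761.62 + 64922.19 = 450683.81

Total landed cost: EUR 450683.81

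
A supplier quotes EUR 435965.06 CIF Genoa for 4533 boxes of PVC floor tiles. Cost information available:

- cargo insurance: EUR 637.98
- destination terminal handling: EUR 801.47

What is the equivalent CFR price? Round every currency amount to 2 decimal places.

CFR price: EUR 435327.08

Not relevant to the conversion: destination terminal — on the buyer under both terms; not part of either seller's price.
From CIF to CFR, the seller no longer bears: insurance.
CFR price = 435965.06 − 637.98 = 435327.08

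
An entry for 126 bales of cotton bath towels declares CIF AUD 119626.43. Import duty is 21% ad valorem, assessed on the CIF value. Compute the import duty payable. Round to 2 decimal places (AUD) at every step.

Import duty = 119626.43 × 21% = 25121.55

Import duty: AUD 25121.55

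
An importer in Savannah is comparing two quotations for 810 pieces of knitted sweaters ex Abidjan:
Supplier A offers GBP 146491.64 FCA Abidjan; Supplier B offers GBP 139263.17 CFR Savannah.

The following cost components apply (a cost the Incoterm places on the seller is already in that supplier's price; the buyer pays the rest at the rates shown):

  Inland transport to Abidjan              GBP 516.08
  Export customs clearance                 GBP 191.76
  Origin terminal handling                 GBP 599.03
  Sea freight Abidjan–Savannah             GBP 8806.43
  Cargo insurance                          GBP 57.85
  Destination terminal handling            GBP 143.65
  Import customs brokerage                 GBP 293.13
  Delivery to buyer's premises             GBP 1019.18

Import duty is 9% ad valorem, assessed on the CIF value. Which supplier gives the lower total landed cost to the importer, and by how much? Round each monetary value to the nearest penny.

Supplier B is cheaper by GBP 18130.99

Supplier A (FCA):
CIF value = FCA price + origin terminal + freight + insurance = 146491.64 + 599.03 + 8806.43 + 57.85 = 155954.95
Import duty = 155954.95 × 9% = 14035.95
Buyer bears (A): 599.03 + 8806.43 + 57.85 + 143.65 + 293.13 + 1019.18 = 10919.27
Landed cost (A) = invoice 146491.64 + 10919.27 + duty 14035.95 = 171446.86
Supplier B (CFR):
CIF value = CFR price + insurance = 139263.17 + 57.85 = 139321.02
Import duty = 139321.02 × 9% = 12538.89
Buyer bears (B): 57.85 + 143.65 + 293.13 + 1019.18 = 1513.81
Landed cost (B) = invoice 139263.17 + 1513.81 + duty 12538.89 = 153315.87
Difference = |171446.86 − 153315.87| = 18130.99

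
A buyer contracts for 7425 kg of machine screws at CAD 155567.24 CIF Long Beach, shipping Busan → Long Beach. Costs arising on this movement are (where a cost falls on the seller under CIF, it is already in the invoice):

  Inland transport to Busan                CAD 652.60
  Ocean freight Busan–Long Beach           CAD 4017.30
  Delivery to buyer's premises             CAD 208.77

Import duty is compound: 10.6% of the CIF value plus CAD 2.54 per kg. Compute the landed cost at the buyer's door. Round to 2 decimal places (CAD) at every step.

Total landed cost: CAD 191125.64

CIF: the seller pays costs through ocean freight and marine insurance to the destination port.
Already in the invoice (seller's account under CIF): inland to port, freight — exclude.
The CIF price already equals the CIF value: 155567.24
Ad valorem component: 155567.24 × 10.6% = 16490.13
Specific component: 7425 × 2.54 = 18859.50
Import duty = 16490.13 + 18859.50 = 35349.63
Buyer bears: delivery 208.77 + duty 35349.63 = 35558.40
Landed cost = invoice 155567.24 + 35558.40 = 191125.64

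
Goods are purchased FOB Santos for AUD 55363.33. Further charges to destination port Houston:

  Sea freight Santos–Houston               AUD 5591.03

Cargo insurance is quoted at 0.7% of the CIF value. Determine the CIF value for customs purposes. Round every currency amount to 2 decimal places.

CIF value: AUD 61384.05

Let C be the CIF value. C = FOB price + freight + 0.7% × C
C − 0.7% × C = 55363.33 + 5591.03
0.993 × C = 60954.36
C = 60954.36 / 0.993 = 61384.05
Insurance premium = 0.7% × 61384.05 = 429.69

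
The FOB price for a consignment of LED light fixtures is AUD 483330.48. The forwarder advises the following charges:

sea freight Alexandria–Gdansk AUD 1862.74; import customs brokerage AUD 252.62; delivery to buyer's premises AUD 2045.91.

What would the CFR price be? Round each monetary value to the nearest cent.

CFR price: AUD 485193.22

Not relevant to the conversion: delivery, brokerage — on the buyer under both terms; not part of either seller's price.
From FOB to CFR, the seller additionally bears: freight.
CFR price = 483330.48 + 1862.74 = 485193.22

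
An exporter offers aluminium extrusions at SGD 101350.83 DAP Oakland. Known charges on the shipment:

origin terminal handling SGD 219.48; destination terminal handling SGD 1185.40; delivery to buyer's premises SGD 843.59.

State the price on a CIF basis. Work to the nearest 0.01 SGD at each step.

CIF price: SGD 99321.84

Not relevant to the conversion: origin terminal — on the seller under both DAP and CIF; already in the DAP price and stays in the CIF price.
From DAP to CIF, the seller no longer bears: destination terminal, delivery.
CIF price = 101350.83 − 1185.40 − 843.59 = 99321.84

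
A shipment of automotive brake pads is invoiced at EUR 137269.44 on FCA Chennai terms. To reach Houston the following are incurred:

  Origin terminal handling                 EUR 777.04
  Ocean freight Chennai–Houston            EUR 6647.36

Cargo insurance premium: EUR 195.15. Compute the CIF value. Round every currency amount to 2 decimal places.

CIF = FCA price + pre-shipment costs + freight + insurance
CIF = 137269.44 + 777.04 + 6647.36 + 195.15 = 144888.99

CIF value: EUR 144888.99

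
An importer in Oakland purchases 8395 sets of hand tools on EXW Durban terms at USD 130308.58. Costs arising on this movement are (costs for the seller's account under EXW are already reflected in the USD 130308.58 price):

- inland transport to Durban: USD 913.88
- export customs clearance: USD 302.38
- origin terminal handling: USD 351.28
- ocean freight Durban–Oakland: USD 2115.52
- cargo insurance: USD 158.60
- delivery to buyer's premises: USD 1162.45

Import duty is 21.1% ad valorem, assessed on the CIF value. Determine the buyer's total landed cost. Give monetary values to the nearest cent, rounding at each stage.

Total landed cost: USD 163618.39

EXW: the seller makes goods available at their premises; the buyer bears all onward costs.
CIF value = EXW price + inland to port + export clearance + origin terminal + freight + insurance = 130308.58 + 913.88 + 302.38 + 351.28 + 2115.52 + 158.60 = 134150.24
Import duty = 134150.24 × 21.1% = 28305.70
Buyer bears: inland to port 913.88 + export clearance 302.38 + origin terminal 351.28 + freight 2115.52 + insurance 158.60 + delivery 1162.45 + duty 28305.70 = 33309.81
Landed cost = invoice 130308.58 + 33309.81 = 163618.39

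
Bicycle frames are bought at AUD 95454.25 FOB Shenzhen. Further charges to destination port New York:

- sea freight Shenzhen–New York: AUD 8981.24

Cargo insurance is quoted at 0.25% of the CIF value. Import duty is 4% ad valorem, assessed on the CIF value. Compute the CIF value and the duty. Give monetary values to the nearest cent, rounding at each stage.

CIF value: AUD 104697.23; import duty: AUD 4187.89

Let C be the CIF value. C = FOB price + freight + 0.25% × C
C − 0.25% × C = 95454.25 + 8981.24
0.9975 × C = 104435.49
C = 104435.49 / 0.9975 = 104697.23
Insurance premium = 0.25% × 104697.23 = 261.74
Import duty = 104697.23 × 4% = 4187.89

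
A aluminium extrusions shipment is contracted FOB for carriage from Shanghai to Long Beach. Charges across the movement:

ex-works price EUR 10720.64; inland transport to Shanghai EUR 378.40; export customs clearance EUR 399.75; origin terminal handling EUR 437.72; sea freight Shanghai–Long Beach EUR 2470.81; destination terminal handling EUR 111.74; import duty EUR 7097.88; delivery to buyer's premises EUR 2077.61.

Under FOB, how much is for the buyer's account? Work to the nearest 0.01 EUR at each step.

Buyer's account: EUR 11758.04

FOB: the seller bears costs until goods are on board at the origin port; the buyer bears freight, insurance and all costs thereafter.
Seller's account: goods 10720.64 + inland to port 378.40 + export clearance 399.75 + origin terminal 437.72 = 11936.51
Buyer's account: freight 2470.81 + destination terminal 111.74 + duty 7097.88 + delivery 2077.61 = 11758.04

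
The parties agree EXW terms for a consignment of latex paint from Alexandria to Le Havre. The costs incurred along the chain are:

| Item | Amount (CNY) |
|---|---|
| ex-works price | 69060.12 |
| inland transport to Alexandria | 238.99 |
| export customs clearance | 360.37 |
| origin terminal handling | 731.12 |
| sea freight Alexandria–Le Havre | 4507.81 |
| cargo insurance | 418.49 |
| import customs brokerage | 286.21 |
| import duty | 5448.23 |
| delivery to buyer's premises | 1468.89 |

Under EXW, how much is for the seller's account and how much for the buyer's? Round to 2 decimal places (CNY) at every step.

EXW: the seller makes goods available at their premises; the buyer bears all onward costs.
Seller's account: goods 69060.12 = 69060.12
Buyer's account: inland to port 238.99 + export clearance 360.37 + origin terminal 731.12 + freight 4507.81 + insurance 418.49 + brokerage 286.21 + duty 5448.23 + delivery 1468.89 = 13460.11

Seller: CNY 69060.12; buyer: CNY 13460.11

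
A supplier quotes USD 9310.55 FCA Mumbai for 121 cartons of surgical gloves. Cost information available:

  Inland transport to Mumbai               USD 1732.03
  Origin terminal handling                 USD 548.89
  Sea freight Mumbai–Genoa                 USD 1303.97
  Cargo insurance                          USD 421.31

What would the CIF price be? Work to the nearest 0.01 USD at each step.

CIF price: USD 11584.72

Not relevant to the conversion: inland to port — on the seller under both FCA and CIF; already in the FCA price and stays in the CIF price.
From FCA to CIF, the seller additionally bears: origin terminal, freight, insurance.
CIF price = 9310.55 + 548.89 + 1303.97 + 421.31 = 11584.72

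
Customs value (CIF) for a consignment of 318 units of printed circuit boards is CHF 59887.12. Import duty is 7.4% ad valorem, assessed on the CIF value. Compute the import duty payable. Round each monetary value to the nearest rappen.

Import duty = 59887.12 × 7.4% = 4431.65

Import duty: CHF 4431.65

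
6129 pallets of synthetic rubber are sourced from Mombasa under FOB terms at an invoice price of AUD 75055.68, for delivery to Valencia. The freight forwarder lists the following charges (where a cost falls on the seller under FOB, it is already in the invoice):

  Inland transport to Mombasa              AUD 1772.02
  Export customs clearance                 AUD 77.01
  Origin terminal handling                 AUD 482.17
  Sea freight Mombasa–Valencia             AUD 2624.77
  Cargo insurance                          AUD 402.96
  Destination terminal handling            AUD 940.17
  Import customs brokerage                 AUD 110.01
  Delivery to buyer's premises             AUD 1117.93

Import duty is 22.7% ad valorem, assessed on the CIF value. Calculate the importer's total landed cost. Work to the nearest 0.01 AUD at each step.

Total landed cost: AUD 97976.45

FOB: the seller bears costs until goods are on board at the origin port; the buyer bears freight, insurance and all costs thereafter.
Already in the invoice (seller's account under FOB): inland to port, export clearance, origin terminal — exclude.
CIF value = FOB price + freight + insurance = 75055.68 + 2624.77 + 402.96 = 78083.41
Import duty = 78083.41 × 22.7% = 17724.93
Buyer bears: freight 2624.77 + insurance 402.96 + destination terminal 940.17 + brokerage 110.01 + delivery 1117.93 + duty 17724.93 = 22920.77
Landed cost = invoice 75055.68 + 22920.77 = 97976.45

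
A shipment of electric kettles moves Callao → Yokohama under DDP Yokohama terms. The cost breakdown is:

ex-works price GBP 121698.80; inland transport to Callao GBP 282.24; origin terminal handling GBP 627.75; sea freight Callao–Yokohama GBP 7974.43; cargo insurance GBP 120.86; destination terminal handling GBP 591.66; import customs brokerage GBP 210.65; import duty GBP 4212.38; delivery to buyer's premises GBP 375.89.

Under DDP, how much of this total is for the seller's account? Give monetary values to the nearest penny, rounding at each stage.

DDP: the seller bears all costs including import duty.
Seller's account: goods 121698.80 + inland to port 282.24 + origin terminal 627.75 + freight 7974.43 + insurance 120.86 + destination terminal 591.66 + brokerage 210.65 + duty 4212.38 + delivery 375.89 = 136094.66
Buyer's account: 0.00

Seller's account: GBP 136094.66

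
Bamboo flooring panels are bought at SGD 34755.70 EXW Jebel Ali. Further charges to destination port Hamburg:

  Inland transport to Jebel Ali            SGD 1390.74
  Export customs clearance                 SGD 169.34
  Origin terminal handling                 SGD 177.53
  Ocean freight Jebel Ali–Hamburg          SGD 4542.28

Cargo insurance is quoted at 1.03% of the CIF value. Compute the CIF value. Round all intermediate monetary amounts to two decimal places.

CIF value: SGD 41462.66

Let C be the CIF value. C = EXW price + pre-shipment costs + freight + 1.03% × C
C − 1.03% × C = 34755.70 + 1390.74 + 169.34 + 177.53 + 4542.28
0.9897 × C = 41035.59
C = 41035.59 / 0.9897 = 41462.66
Insurance premium = 1.03% × 41462.66 = 427.07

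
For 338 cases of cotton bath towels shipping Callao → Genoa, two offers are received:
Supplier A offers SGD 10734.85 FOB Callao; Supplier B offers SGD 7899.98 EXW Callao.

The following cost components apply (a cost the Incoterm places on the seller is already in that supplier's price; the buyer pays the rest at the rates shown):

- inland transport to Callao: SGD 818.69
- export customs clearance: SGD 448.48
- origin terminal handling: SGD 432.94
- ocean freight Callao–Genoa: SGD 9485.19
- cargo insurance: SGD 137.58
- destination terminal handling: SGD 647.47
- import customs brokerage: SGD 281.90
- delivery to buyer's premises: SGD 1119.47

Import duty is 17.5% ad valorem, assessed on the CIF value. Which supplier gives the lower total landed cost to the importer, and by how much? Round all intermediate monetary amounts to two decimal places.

Supplier A (FOB):
CIF value = FOB price + freight + insurance = 10734.85 + 9485.19 + 137.58 = 20357.62
Import duty = 20357.62 × 17.5% = 3562.58
Buyer bears (A): 9485.19 + 137.58 + 647.47 + 281.90 + 1119.47 = 11671.61
Landed cost (A) = invoice 10734.85 + 11671.61 + duty 3562.58 = 25969.04
Supplier B (EXW):
CIF value = EXW price + inland to port + export clearance + origin terminal + freight + insurance = 7899.98 + 818.69 + 448.48 + 432.94 + 9485.19 + 137.58 = 19222.86
Import duty = 19222.86 × 17.5% = 3364.00
Buyer bears (B): 818.69 + 448.48 + 432.94 + 9485.19 + 137.58 + 647.47 + 281.90 + 1119.47 = 13371.72
Landed cost (B) = invoice 7899.98 + 13371.72 + duty 3364.00 = 24635.70
Difference = |25969.04 − 24635.70| = 1333.34

Supplier B is cheaper by SGD 1333.34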